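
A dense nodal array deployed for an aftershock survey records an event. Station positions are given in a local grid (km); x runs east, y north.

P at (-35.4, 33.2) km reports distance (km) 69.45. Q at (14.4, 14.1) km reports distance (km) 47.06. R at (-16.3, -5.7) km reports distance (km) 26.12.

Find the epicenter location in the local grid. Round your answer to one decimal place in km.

Circle about each station: (x + 35.4)² + (y − 33.2)² = 69.45²; (x − 14.4)² + (y − 14.1)² = 47.06²; (x + 16.3)² + (y + 5.7)² = 26.12².
Subtracting pairs of circle equations eliminates x²+y² and gives linear equations (the radical axes):
99.6 x − 38.2 y = 659.43
38.2 x − 77.8 y = 2083.83
Solving the 2×2 system: x ≈ -4.5, y ≈ -29.0 km.
Check against P (with the unrounded x, y): √((x + 35.4)²+(y − 33.2)²) = 69.45 ≈ 69.45 km. ✓

(-4.5, -29.0)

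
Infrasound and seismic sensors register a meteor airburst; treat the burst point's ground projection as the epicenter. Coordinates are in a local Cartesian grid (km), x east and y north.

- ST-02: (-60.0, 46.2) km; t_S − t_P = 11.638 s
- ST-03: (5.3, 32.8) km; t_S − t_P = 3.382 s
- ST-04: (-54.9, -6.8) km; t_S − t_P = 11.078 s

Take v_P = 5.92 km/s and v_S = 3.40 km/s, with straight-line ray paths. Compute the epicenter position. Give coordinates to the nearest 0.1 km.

Distance from S−P lag: d = Δt · v_P v_S / (v_P − v_S) = Δt · (5.92·3.40)/(5.92−3.40) ≈ 7.9873·Δt.
So d_ST-02 = 92.96, d_ST-03 = 27.01, d_ST-04 = 88.48 km.
Circle about each station: (x + 60.0)² + (y − 46.2)² = 92.96²; (x − 5.3)² + (y − 32.8)² = 27.01²; (x + 54.9)² + (y + 6.8)² = 88.48².
Subtracting the ST-02 equation from the ST-03 and ST-04 equations removes the quadratic terms:
130.6 x − 26.8 y = 3281.51
10.2 x − 106.0 y = -1861.34
Solving the 2×2 system: x ≈ 29.3, y ≈ 20.4 km.
Check against ST-02 (with the unrounded x, y): √((x + 60.0)²+(y − 46.2)²) = 92.97 ≈ 92.96 km. ✓

x ≈ 29.3 km, y ≈ 20.4 km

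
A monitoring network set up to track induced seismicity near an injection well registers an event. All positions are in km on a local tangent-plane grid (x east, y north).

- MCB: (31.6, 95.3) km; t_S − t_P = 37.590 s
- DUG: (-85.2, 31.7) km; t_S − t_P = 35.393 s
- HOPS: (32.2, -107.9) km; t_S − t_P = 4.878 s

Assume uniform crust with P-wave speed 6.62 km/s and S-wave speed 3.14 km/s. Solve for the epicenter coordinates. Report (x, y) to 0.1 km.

x ≈ 53.1 km, y ≈ -128.2 km

Distance from S−P lag: d = Δt · v_P v_S / (v_P − v_S) = Δt · (6.62·3.14)/(6.62−3.14) ≈ 5.9732·Δt.
So d_MCB = 224.53, d_DUG = 211.41, d_HOPS = 29.14 km.
Circle about each station: (x − 31.6)² + (y − 95.3)² = 224.53²; (x + 85.2)² + (y − 31.7)² = 211.41²; (x − 32.2)² + (y + 107.9)² = 29.14².
Subtracting the MCB equation from the DUG and HOPS equations removes the quadratic terms:
-233.6 x − 127.2 y = 3902.81
1.2 x − 406.4 y = 52163.18
Solving the 2×2 system: x ≈ 53.1, y ≈ -128.2 km.
Check against MCB (with the unrounded x, y): √((x − 31.6)²+(y − 95.3)²) = 224.53 ≈ 224.53 km. ✓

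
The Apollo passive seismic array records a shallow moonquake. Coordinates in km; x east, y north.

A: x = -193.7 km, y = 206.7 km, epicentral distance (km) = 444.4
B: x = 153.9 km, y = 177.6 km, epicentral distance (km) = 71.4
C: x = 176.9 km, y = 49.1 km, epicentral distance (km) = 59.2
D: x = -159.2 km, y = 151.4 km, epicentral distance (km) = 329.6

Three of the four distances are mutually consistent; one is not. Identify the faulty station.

Solve using three stations at a time. Using B, C, D (subtract circle equations pairwise → linear system) gives (x, y) ≈ (167.5, 107.5).
Distances from that point to each station vs reported:
  A: calculated 374.5 vs reported 444.4 → residual 69.9 km
  B: calculated 71.4 vs reported 71.4 → residual 0.0 km
  C: calculated 59.2 vs reported 59.2 → residual 0.0 km
  D: calculated 329.6 vs reported 329.6 → residual 0.0 km
B, C, D are mutually consistent (residuals ≈ 0); A is off by 69.9 km.

A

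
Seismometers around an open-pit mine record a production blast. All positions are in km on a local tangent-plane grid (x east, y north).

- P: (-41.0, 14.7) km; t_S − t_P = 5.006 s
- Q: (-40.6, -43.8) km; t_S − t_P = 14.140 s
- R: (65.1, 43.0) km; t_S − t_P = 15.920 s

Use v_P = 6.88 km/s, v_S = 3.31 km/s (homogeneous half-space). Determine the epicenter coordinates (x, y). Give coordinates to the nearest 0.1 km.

-36.4 km east, 46.3 km north

Distance from S−P lag: d = Δt · v_P v_S / (v_P − v_S) = Δt · (6.88·3.31)/(6.88−3.31) ≈ 6.3789·Δt.
So d_P = 31.93, d_Q = 90.20, d_R = 101.55 km.
Circle about each station: (x + 41.0)² + (y − 14.7)² = 31.93²; (x + 40.6)² + (y + 43.8)² = 90.20²; (x − 65.1)² + (y − 43.0)² = 101.55².
Subtracting pairs of circle equations eliminates x²+y² and gives linear equations (the radical axes):
0.8 x − 117.0 y = -5446.81
212.2 x + 56.6 y = -5102.96
Solving the 2×2 system: x ≈ -36.4, y ≈ 46.3 km.
Check against P (with the unrounded x, y): √((x + 41.0)²+(y − 14.7)²) = 31.94 ≈ 31.93 km. ✓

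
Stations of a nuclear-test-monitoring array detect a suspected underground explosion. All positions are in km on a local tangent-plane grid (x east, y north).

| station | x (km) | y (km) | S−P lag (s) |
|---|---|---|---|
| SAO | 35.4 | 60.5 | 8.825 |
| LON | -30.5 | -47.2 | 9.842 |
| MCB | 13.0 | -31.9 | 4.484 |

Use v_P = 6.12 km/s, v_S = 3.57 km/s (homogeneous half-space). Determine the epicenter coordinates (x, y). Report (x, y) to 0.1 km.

(47.1, -14.2)

Distance from S−P lag: d = Δt · v_P v_S / (v_P − v_S) = Δt · (6.12·3.57)/(6.12−3.57) ≈ 8.5680·Δt.
So d_SAO = 75.61, d_LON = 84.33, d_MCB = 38.42 km.
Circle about each station: (x − 35.4)² + (y − 60.5)² = 75.61²; (x + 30.5)² + (y + 47.2)² = 84.33²; (x − 13.0)² + (y + 31.9)² = 38.42².
Subtracting pairs of circle equations eliminates x²+y² and gives linear equations (the radical axes):
-131.8 x − 215.4 y = -3150.00
-44.8 x − 184.8 y = 513.98
Solving the 2×2 system: x ≈ 47.1, y ≈ -14.2 km.
Check against SAO (with the unrounded x, y): √((x − 35.4)²+(y − 60.5)²) = 75.61 ≈ 75.61 km. ✓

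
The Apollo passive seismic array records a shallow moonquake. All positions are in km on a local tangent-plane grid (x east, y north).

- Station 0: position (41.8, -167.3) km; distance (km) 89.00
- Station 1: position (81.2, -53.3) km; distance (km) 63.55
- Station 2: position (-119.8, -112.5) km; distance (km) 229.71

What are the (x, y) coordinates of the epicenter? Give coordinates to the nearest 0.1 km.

109.9 km east, -110.0 km north

Circle about each station: (x − 41.8)² + (y + 167.3)² = 89.00²; (x − 81.2)² + (y + 53.3)² = 63.55²; (x + 119.8)² + (y + 112.5)² = 229.71².
Subtracting pairs of circle equations eliminates x²+y² and gives linear equations (the radical axes):
78.8 x + 228.0 y = -16419.80
-323.2 x + 109.6 y = -47573.92
Solving the 2×2 system: x ≈ 109.9, y ≈ -110.0 km.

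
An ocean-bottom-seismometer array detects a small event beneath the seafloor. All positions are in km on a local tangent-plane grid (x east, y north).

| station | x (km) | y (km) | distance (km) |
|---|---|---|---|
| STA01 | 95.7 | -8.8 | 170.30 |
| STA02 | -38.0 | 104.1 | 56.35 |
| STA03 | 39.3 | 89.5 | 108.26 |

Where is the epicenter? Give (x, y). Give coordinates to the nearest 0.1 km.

(-62.8, 53.5)

Circle about each station: (x − 95.7)² + (y + 8.8)² = 170.30²; (x + 38.0)² + (y − 104.1)² = 56.35²; (x − 39.3)² + (y − 89.5)² = 108.26².
Subtracting the STA01 equation from the STA02 and STA03 equations removes the quadratic terms:
-267.4 x + 225.8 y = 28871.65
-112.8 x + 196.6 y = 17600.67
Solving the 2×2 system: x ≈ -62.8, y ≈ 53.5 km.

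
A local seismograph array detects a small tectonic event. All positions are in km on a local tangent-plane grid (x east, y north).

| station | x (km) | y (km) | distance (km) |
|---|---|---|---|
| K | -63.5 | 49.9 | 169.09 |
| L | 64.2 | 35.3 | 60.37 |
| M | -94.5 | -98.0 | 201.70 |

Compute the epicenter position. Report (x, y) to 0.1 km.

x ≈ 91.0 km, y ≈ -18.8 km

Circle about each station: (x + 63.5)² + (y − 49.9)² = 169.09²; (x − 64.2)² + (y − 35.3)² = 60.37²; (x + 94.5)² + (y + 98.0)² = 201.70².
Subtracting pairs of circle equations eliminates x²+y² and gives linear equations (the radical axes):
255.4 x − 29.2 y = 23792.36
-62.0 x − 295.8 y = -79.47
Solving the 2×2 system: x ≈ 91.0, y ≈ -18.8 km.
Check against K (with the unrounded x, y): √((x + 63.5)²+(y − 49.9)²) = 169.09 ≈ 169.09 km. ✓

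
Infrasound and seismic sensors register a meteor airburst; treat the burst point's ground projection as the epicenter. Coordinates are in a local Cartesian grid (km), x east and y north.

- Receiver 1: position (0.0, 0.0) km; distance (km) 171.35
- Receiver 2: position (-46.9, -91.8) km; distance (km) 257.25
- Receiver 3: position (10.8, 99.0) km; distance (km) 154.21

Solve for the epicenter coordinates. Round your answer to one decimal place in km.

Circle about each station: x² + y² = 171.35²; (x + 46.9)² + (y + 91.8)² = 257.25²; (x − 10.8)² + (y − 99.0)² = 154.21².
Subtracting pairs of circle equations eliminates x²+y² and gives linear equations (the radical axes):
-93.8 x − 183.6 y = -26189.89
21.6 x + 198.0 y = 15497.74
Solving the 2×2 system: x ≈ 160.2, y ≈ 60.8 km.

160.2 km east, 60.8 km north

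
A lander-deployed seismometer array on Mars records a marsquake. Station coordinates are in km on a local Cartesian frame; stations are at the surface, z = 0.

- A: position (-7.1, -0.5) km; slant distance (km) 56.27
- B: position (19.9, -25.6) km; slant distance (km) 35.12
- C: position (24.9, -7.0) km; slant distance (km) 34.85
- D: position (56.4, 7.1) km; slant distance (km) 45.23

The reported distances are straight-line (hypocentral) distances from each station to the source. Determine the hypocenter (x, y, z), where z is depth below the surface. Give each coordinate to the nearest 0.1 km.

(36.2, -19.5, 30.5)

Each station gives a sphere (x−x_i)² + (y−y_i)² + z² = d_i² (stations at z=0).
Subtracting the A sphere from B and C: z² cancels, leaving linear equations in x and y:
54.0 x − 50.2 y = 2933.61
64.0 x − 13.0 y = 2570.14
Solving: x ≈ 36.197, y ≈ -19.501 km (keep extra digits for the depth step; rounded: 36.2, -19.5).
Then from the A sphere: z² = 56.27² − (x + 7.1)² − (y + 0.5)² with x = 36.197, y = -19.501, so z ≈ 30.506 ≈ 30.5 km.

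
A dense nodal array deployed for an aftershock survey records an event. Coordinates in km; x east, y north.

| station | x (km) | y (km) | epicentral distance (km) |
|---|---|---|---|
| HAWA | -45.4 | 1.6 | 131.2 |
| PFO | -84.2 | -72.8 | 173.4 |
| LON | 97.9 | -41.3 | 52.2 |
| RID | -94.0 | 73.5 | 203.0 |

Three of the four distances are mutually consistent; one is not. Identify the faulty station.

Solve using three stations at a time. Using HAWA, PFO, RID (subtract circle equations pairwise → linear system) gives (x, y) ≈ (82.8, -26.2).
Distances from that point to each station vs reported:
  HAWA: calculated 131.2 vs reported 131.2 → residual 0.0 km
  PFO: calculated 173.4 vs reported 173.4 → residual 0.0 km
  LON: calculated 21.3 vs reported 52.2 → residual 30.9 km
  RID: calculated 203.0 vs reported 203.0 → residual 0.0 km
HAWA, PFO, RID are mutually consistent (residuals ≈ 0); LON is off by 30.9 km.

LON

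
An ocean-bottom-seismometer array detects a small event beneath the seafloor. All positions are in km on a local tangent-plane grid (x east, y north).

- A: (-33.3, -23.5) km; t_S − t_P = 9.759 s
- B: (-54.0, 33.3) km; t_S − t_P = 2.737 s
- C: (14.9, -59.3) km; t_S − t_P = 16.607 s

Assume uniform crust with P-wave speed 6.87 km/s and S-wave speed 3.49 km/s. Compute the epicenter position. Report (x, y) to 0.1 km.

Distance from S−P lag: d = Δt · v_P v_S / (v_P − v_S) = Δt · (6.87·3.49)/(6.87−3.49) ≈ 7.0936·Δt.
So d_A = 69.23, d_B = 19.42, d_C = 117.80 km.
Circle about each station: (x + 33.3)² + (y + 23.5)² = 69.23²; (x + 54.0)² + (y − 33.3)² = 19.42²; (x − 14.9)² + (y + 59.3)² = 117.80².
Subtracting pairs of circle equations eliminates x²+y² and gives linear equations (the radical axes):
-41.4 x + 113.6 y = 6779.41
96.4 x − 71.6 y = -7006.69
Solving the 2×2 system: x ≈ -38.9, y ≈ 45.5 km.
Check against A (with the unrounded x, y): √((x + 33.3)²+(y + 23.5)²) = 69.23 ≈ 69.23 km. ✓

x ≈ -38.9 km, y ≈ 45.5 km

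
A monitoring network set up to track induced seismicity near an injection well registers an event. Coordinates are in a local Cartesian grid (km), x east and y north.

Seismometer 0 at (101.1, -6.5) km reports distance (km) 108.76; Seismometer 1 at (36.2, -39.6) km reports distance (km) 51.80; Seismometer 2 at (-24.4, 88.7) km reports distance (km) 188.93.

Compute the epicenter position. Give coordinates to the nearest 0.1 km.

Circle about each station: (x − 101.1)² + (y + 6.5)² = 108.76²; (x − 36.2)² + (y + 39.6)² = 51.80²; (x + 24.4)² + (y − 88.7)² = 188.93².
Subtracting the Seismometer 0 equation from the Seismometer 1 and Seismometer 2 equations removes the quadratic terms:
-129.8 x − 66.2 y = 1760.64
-251.0 x + 190.4 y = -25666.22
Solving the 2×2 system: x ≈ 33.0, y ≈ -91.3 km.

x ≈ 33.0 km, y ≈ -91.3 km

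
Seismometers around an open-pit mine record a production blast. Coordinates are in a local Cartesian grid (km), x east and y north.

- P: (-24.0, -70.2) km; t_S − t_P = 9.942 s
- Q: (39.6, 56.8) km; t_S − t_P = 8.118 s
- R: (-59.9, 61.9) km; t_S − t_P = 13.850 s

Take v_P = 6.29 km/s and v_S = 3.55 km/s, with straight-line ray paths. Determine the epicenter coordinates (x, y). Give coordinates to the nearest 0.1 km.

(28.4, -8.4)

Distance from S−P lag: d = Δt · v_P v_S / (v_P − v_S) = Δt · (6.29·3.55)/(6.29−3.55) ≈ 8.1495·Δt.
So d_P = 81.02, d_Q = 66.16, d_R = 112.87 km.
Circle about each station: (x + 24.0)² + (y + 70.2)² = 81.02²; (x − 39.6)² + (y − 56.8)² = 66.16²; (x + 59.9)² + (y − 61.9)² = 112.87².
Subtracting pairs of circle equations eliminates x²+y² and gives linear equations (the radical axes):
127.2 x + 254.0 y = 1477.45
-71.8 x + 264.2 y = -4259.82
Solving the 2×2 system: x ≈ 28.4, y ≈ -8.4 km.
Check against P (with the unrounded x, y): √((x + 24.0)²+(y + 70.2)²) = 81.02 ≈ 81.02 km. ✓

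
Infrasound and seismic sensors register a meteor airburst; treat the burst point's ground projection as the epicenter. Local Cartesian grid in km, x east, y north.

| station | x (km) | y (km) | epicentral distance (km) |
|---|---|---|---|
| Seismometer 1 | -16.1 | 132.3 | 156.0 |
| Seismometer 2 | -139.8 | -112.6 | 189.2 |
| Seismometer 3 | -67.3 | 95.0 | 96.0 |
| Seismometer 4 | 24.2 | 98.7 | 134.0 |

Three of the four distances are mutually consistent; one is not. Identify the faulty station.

Seismometer 4

Solve using three stations at a time. Using Seismometer 1, Seismometer 2, Seismometer 3 (subtract circle equations pairwise → linear system) gives (x, y) ≈ (-161.5, 75.5).
Distances from that point to each station vs reported:
  Seismometer 1: calculated 156.2 vs reported 156.0 → residual 0.2 km
  Seismometer 2: calculated 189.3 vs reported 189.2 → residual 0.1 km
  Seismometer 3: calculated 96.2 vs reported 96.0 → residual 0.2 km
  Seismometer 4: calculated 187.2 vs reported 134.0 → residual 53.2 km
Seismometer 1, Seismometer 2, Seismometer 3 are mutually consistent (residuals ≈ 0); Seismometer 4 is off by 53.2 km.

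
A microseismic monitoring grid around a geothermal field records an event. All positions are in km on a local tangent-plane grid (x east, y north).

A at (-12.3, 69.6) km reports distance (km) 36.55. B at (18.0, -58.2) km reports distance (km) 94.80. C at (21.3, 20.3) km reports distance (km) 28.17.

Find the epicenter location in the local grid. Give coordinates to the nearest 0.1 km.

x ≈ -3.2 km, y ≈ 34.2 km

Circle about each station: (x + 12.3)² + (y − 69.6)² = 36.55²; (x − 18.0)² + (y + 58.2)² = 94.80²; (x − 21.3)² + (y − 20.3)² = 28.17².
Subtracting the A equation from the B and C equations removes the quadratic terms:
60.6 x − 255.6 y = -8935.35
67.2 x − 98.6 y = -3587.32
Solving the 2×2 system: x ≈ -3.2, y ≈ 34.2 km.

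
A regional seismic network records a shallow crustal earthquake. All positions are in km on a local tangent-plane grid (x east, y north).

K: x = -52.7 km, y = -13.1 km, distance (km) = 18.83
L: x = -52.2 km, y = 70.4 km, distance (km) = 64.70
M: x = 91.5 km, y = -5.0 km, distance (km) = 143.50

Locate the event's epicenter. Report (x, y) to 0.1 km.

Circle about each station: (x + 52.7)² + (y + 13.1)² = 18.83²; (x + 52.2)² + (y − 70.4)² = 64.70²; (x − 91.5)² + (y + 5.0)² = 143.50².
Subtracting pairs of circle equations eliminates x²+y² and gives linear equations (the radical axes):
1.0 x + 167.0 y = 900.58
288.4 x + 16.2 y = -14789.33
Solving the 2×2 system: x ≈ -51.6, y ≈ 5.7 km.
Check against K (with the unrounded x, y): √((x + 52.7)²+(y + 13.1)²) = 18.83 ≈ 18.83 km. ✓

x ≈ -51.6 km, y ≈ 5.7 km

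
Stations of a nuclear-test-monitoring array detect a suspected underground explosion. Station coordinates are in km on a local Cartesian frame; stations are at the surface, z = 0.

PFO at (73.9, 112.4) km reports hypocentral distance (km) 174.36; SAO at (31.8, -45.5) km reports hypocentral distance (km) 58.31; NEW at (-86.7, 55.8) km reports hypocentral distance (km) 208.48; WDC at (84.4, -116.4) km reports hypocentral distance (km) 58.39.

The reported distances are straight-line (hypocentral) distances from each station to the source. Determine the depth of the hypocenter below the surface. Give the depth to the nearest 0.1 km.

17.5 km

Each station gives a sphere (x−x_i)² + (y−y_i)² + z² = d_i² (stations at z=0).
Subtracting the PFO sphere from SAO and NEW: z² cancels, leaving linear equations in x and y:
-84.2 x − 315.8 y = 11987.87
-321.2 x − 113.2 y = -20526.94
Solving: x ≈ 85.301, y ≈ -60.704 km (keep extra digits for the depth step; rounded: 85.3, -60.7).
Then from the PFO sphere: z² = 174.36² − (x − 73.9)² − (y − 112.4)² with x = 85.301, y = -60.704, so z ≈ 17.505 ≈ 17.5 km.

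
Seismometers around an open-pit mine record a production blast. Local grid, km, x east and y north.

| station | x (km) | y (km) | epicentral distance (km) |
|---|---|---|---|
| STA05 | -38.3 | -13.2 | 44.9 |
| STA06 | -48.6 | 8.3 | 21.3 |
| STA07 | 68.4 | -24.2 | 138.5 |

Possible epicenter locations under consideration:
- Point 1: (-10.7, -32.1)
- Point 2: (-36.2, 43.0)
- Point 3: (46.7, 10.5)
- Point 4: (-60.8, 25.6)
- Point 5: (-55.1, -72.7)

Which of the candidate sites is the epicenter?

For each candidate, compare |candidate − station| to the reported distance:
Point 1: residuals STA05 11.4, STA06 34.1, STA07 59.0 → max 59.0 km
Point 2: residuals STA05 11.3, STA06 15.5, STA07 14.2 → max 15.5 km
Point 3: residuals STA05 43.3, STA06 74.0, STA07 97.6 → max 97.6 km
Point 4: residuals STA05 0.0, STA06 0.1, STA07 0.0 → max 0.1 km
Point 5: residuals STA05 16.9, STA06 60.0, STA07 5.8 → max 60.0 km
Only Point 4 has all residuals ≈ 0.

Point 4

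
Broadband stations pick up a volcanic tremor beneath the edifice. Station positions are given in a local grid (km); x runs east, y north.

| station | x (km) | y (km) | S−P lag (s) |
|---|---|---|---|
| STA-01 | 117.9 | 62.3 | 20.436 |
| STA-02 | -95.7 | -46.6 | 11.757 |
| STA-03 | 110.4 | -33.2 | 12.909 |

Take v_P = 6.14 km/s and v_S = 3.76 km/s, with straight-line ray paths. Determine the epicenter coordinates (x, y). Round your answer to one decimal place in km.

Distance from S−P lag: d = Δt · v_P v_S / (v_P − v_S) = Δt · (6.14·3.76)/(6.14−3.76) ≈ 9.7002·Δt.
So d_STA-01 = 198.23, d_STA-02 = 114.04, d_STA-03 = 125.22 km.
Circle about each station: (x − 117.9)² + (y − 62.3)² = 198.23²; (x + 95.7)² + (y + 46.6)² = 114.04²; (x − 110.4)² + (y + 33.2)² = 125.22².
Subtracting the STA-01 equation from the STA-02 and STA-03 equations removes the quadratic terms:
-427.2 x − 217.8 y = 19838.36
-15.0 x − 191.0 y = 19123.78
Solving the 2×2 system: x ≈ 4.8, y ≈ -100.5 km.

x ≈ 4.8 km, y ≈ -100.5 km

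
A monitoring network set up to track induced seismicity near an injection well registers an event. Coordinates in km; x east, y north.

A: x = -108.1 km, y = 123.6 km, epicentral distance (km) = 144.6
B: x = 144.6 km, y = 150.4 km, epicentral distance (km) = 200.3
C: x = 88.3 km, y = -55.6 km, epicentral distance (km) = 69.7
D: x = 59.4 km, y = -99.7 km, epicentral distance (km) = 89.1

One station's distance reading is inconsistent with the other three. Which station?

A

Solve using three stations at a time. Using B, C, D (subtract circle equations pairwise → linear system) gives (x, y) ≈ (31.5, -15.0).
Distances from that point to each station vs reported:
  A: calculated 196.7 vs reported 144.6 → residual 52.1 km
  B: calculated 200.3 vs reported 200.3 → residual 0.0 km
  C: calculated 69.8 vs reported 69.7 → residual 0.1 km
  D: calculated 89.2 vs reported 89.1 → residual 0.1 km
B, C, D are mutually consistent (residuals ≈ 0); A is off by 52.1 km.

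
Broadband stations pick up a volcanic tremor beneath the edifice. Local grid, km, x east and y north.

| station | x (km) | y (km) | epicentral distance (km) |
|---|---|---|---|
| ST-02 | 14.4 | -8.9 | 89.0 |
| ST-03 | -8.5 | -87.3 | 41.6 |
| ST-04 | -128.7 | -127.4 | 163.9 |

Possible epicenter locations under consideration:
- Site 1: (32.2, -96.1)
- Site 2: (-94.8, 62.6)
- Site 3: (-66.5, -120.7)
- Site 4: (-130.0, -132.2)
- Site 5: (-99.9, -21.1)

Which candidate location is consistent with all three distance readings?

Site 1

For each candidate, compare |candidate − station| to the reported distance:
Site 1: residuals ST-02 0.0, ST-03 0.0, ST-04 0.0 → max 0.0 km
Site 2: residuals ST-02 41.5, ST-03 131.4, ST-04 29.1 → max 131.4 km
Site 3: residuals ST-02 49.0, ST-03 25.3, ST-04 101.3 → max 101.3 km
Site 4: residuals ST-02 100.9, ST-03 87.9, ST-04 158.9 → max 158.9 km
Site 5: residuals ST-02 25.9, ST-03 71.3, ST-04 53.8 → max 71.3 km
Only Site 1 has all residuals ≈ 0.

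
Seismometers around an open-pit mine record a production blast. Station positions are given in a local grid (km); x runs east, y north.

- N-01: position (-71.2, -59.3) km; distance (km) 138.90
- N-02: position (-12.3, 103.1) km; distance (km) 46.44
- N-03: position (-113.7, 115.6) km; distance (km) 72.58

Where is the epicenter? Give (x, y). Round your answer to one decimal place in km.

Circle about each station: (x + 71.2)² + (y + 59.3)² = 138.90²; (x + 12.3)² + (y − 103.1)² = 46.44²; (x + 113.7)² + (y − 115.6)² = 72.58².
Subtracting pairs of circle equations eliminates x²+y² and gives linear equations (the radical axes):
117.8 x + 324.8 y = 19331.51
-85.0 x + 349.8 y = 31730.47
Solving the 2×2 system: x ≈ -51.5, y ≈ 78.2 km.
Check against N-01 (with the unrounded x, y): √((x + 71.2)²+(y + 59.3)²) = 138.90 ≈ 138.90 km. ✓

(-51.5, 78.2)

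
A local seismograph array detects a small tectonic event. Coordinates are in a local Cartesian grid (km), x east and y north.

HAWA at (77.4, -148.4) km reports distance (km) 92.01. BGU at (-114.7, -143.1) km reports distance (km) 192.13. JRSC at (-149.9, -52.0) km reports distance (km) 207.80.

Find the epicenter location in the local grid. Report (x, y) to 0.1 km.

57.8 km east, -58.5 km north

Circle about each station: (x − 77.4)² + (y + 148.4)² = 92.01²; (x + 114.7)² + (y + 143.1)² = 192.13²; (x + 149.9)² + (y + 52.0)² = 207.80².
Subtracting the HAWA equation from the BGU and JRSC equations removes the quadratic terms:
-384.2 x + 10.6 y = -22827.72
-454.6 x + 192.8 y = -37554.31
Solving the 2×2 system: x ≈ 57.8, y ≈ -58.5 km.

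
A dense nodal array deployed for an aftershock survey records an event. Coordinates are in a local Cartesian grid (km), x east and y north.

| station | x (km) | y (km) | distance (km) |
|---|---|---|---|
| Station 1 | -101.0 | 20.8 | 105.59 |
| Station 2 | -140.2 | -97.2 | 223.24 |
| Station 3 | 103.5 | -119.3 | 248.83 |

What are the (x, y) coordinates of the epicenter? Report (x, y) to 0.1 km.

Circle about each station: (x + 101.0)² + (y − 20.8)² = 105.59²; (x + 140.2)² + (y + 97.2)² = 223.24²; (x − 103.5)² + (y + 119.3)² = 248.83².
Subtracting pairs of circle equations eliminates x²+y² and gives linear equations (the radical axes):
-78.4 x − 236.0 y = -20216.61
409.0 x − 280.2 y = -36456.02
Solving the 2×2 system: x ≈ -24.8, y ≈ 93.9 km.

(-24.8, 93.9)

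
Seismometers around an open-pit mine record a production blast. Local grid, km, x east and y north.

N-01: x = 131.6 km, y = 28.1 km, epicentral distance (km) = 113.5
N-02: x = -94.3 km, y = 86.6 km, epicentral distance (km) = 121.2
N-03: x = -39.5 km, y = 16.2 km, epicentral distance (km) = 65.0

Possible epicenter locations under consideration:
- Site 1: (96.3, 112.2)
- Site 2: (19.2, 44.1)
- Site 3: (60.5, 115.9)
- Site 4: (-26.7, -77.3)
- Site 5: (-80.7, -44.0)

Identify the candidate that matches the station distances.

Site 2

For each candidate, compare |candidate − station| to the reported distance:
Site 1: residuals N-01 22.3, N-02 71.1, N-03 101.3 → max 101.3 km
Site 2: residuals N-01 0.0, N-02 0.0, N-03 0.0 → max 0.0 km
Site 3: residuals N-01 0.5, N-02 36.3, N-03 76.2 → max 76.2 km
Site 4: residuals N-01 76.7, N-02 56.1, N-03 29.4 → max 76.7 km
Site 5: residuals N-01 110.7, N-02 10.1, N-03 7.9 → max 110.7 km
Only Site 2 has all residuals ≈ 0.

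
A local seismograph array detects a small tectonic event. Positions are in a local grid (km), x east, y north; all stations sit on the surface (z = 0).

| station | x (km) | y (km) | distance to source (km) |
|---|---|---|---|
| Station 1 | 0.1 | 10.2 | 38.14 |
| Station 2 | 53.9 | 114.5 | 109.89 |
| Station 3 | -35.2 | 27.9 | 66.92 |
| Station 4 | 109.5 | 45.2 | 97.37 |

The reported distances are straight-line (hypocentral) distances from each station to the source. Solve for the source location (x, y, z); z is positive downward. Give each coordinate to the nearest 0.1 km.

Each station gives a sphere (x−x_i)² + (y−y_i)² + z² = d_i² (stations at z=0).
Subtracting the Station 1 sphere from Station 2 and Station 3: z² cancels, leaving linear equations in x and y:
107.6 x + 208.6 y = 5290.26
-70.6 x + 35.4 y = -1110.23
Solving: x ≈ 22.597, y ≈ 13.705 km (keep extra digits for the depth step; rounded: 22.6, 13.7).
Then from the Station 1 sphere: z² = 38.14² − (x − 0.1)² − (y − 10.2)² with x = 22.597, y = 13.705, so z ≈ 30.598 ≈ 30.6 km.

(22.6, 13.7, 30.6)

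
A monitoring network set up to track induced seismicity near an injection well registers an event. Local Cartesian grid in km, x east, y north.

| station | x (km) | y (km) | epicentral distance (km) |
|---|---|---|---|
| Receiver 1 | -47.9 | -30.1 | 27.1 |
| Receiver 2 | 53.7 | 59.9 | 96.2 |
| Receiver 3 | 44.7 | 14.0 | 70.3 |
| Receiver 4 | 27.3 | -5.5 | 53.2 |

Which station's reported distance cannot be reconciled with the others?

Receiver 1

Solve using three stations at a time. Using Receiver 2, Receiver 3, Receiver 4 (subtract circle equations pairwise → linear system) gives (x, y) ≈ (-25.0, 4.5).
Distances from that point to each station vs reported:
  Receiver 1: calculated 41.5 vs reported 27.1 → residual 14.4 km
  Receiver 2: calculated 96.2 vs reported 96.2 → residual 0.0 km
  Receiver 3: calculated 70.3 vs reported 70.3 → residual 0.0 km
  Receiver 4: calculated 53.2 vs reported 53.2 → residual 0.0 km
Receiver 2, Receiver 3, Receiver 4 are mutually consistent (residuals ≈ 0); Receiver 1 is off by 14.4 km.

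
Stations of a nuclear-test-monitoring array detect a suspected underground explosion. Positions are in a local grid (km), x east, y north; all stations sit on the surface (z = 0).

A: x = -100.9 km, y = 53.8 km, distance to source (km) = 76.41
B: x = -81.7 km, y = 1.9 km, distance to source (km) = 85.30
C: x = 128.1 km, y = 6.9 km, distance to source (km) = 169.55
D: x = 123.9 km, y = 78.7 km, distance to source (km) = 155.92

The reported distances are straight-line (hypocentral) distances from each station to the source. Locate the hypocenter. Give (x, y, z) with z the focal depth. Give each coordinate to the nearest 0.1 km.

Each station gives a sphere (x−x_i)² + (y−y_i)² + z² = d_i² (stations at z=0).
Subtracting the A sphere from B and C: z² cancels, leaving linear equations in x and y:
38.4 x − 103.8 y = -7834.35
458.0 x − 93.8 y = -19526.74
Solving: x ≈ -29.405, y ≈ 64.597 km (keep extra digits for the depth step; rounded: -29.4, 64.6).
Then from the A sphere: z² = 76.41² − (x + 100.9)² − (y − 53.8)² with x = -29.405, y = 64.597, so z ≈ 24.706 ≈ 24.7 km.

(-29.4, 64.6, 24.7)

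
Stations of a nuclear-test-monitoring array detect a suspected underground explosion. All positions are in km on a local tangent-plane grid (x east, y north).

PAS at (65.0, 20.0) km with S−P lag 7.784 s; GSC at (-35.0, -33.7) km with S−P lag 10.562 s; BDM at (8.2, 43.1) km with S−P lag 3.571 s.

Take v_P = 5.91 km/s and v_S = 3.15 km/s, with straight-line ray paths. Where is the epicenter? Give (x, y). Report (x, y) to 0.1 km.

Distance from S−P lag: d = Δt · v_P v_S / (v_P − v_S) = Δt · (5.91·3.15)/(5.91−3.15) ≈ 6.7451·Δt.
So d_PAS = 52.50, d_GSC = 71.24, d_BDM = 24.09 km.
Circle about each station: (x − 65.0)² + (y − 20.0)² = 52.50²; (x + 35.0)² + (y + 33.7)² = 71.24²; (x − 8.2)² + (y − 43.1)² = 24.09².
Subtracting the PAS equation from the GSC and BDM equations removes the quadratic terms:
-200.0 x − 107.4 y = -4583.20
-113.6 x + 46.2 y = -524.23
Solving the 2×2 system: x ≈ 12.5, y ≈ 19.4 km.
Check against PAS (with the unrounded x, y): √((x − 65.0)²+(y − 20.0)²) = 52.50 ≈ 52.50 km. ✓

(12.5, 19.4)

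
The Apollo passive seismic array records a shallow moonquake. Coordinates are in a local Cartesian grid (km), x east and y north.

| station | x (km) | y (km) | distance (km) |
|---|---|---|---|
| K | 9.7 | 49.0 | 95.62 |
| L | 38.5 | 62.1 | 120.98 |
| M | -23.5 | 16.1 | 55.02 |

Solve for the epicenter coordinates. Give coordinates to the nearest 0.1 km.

x ≈ -28.4 km, y ≈ -38.7 km

Circle about each station: (x − 9.7)² + (y − 49.0)² = 95.62²; (x − 38.5)² + (y − 62.1)² = 120.98²; (x + 23.5)² + (y − 16.1)² = 55.02².
Subtracting pairs of circle equations eliminates x²+y² and gives linear equations (the radical axes):
57.6 x + 26.2 y = -2649.41
-66.4 x − 65.8 y = 4432.35
Solving the 2×2 system: x ≈ -28.4, y ≈ -38.7 km.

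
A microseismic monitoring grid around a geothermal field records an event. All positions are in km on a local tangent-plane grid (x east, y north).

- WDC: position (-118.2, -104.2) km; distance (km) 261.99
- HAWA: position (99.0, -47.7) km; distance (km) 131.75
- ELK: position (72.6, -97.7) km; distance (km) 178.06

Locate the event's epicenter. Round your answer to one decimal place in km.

Circle about each station: (x + 118.2)² + (y + 104.2)² = 261.99²; (x − 99.0)² + (y + 47.7)² = 131.75²; (x − 72.6)² + (y + 97.7)² = 178.06².
Subtracting pairs of circle equations eliminates x²+y² and gives linear equations (the radical axes):
434.4 x + 113.0 y = 38528.11
381.6 x + 13.0 y = 26920.57
Solving the 2×2 system: x ≈ 67.8, y ≈ 80.3 km.
Check against WDC (with the unrounded x, y): √((x + 118.2)²+(y + 104.2)²) = 261.97 ≈ 261.99 km. ✓

(67.8, 80.3)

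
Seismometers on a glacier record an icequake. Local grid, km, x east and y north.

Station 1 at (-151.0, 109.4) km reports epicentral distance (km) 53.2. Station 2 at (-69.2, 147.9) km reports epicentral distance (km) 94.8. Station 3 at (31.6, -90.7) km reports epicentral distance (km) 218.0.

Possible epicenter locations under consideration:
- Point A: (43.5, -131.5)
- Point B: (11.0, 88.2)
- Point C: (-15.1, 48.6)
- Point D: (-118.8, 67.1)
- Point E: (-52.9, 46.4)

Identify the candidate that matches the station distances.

For each candidate, compare |candidate − station| to the reported distance:
Point A: residuals Station 1 256.4, Station 2 206.5, Station 3 175.5 → max 256.4 km
Point B: residuals Station 1 110.2, Station 2 5.2, Station 3 37.9 → max 110.2 km
Point C: residuals Station 1 95.7, Station 2 18.3, Station 3 71.1 → max 95.7 km
Point D: residuals Station 1 0.0, Station 2 0.0, Station 3 0.0 → max 0.0 km
Point E: residuals Station 1 63.4, Station 2 8.0, Station 3 57.0 → max 63.4 km
Only Point D has all residuals ≈ 0.

Point D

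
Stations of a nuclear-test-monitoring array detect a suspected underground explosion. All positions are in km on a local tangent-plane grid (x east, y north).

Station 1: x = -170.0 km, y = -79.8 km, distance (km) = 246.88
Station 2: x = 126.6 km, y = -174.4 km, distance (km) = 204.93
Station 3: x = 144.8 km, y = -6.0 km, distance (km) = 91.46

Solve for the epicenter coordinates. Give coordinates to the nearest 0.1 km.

Circle about each station: (x + 170.0)² + (y + 79.8)² = 246.88²; (x − 126.6)² + (y + 174.4)² = 204.93²; (x − 144.8)² + (y + 6.0)² = 91.46².
Subtracting pairs of circle equations eliminates x²+y² and gives linear equations (the radical axes):
593.2 x − 189.2 y = 30128.31
629.6 x + 147.6 y = 38319.80
Solving the 2×2 system: x ≈ 56.6, y ≈ 18.2 km.

(56.6, 18.2)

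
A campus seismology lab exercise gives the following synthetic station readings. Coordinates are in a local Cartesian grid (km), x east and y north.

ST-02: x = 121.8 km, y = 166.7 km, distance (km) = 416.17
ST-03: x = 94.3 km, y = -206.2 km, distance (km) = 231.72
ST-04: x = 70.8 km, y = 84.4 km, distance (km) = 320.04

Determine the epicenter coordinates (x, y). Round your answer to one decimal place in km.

Circle about each station: (x − 121.8)² + (y − 166.7)² = 416.17²; (x − 94.3)² + (y + 206.2)² = 231.72²; (x − 70.8)² + (y − 84.4)² = 320.04².
Subtracting the ST-02 equation from the ST-03 and ST-04 equations removes the quadratic terms:
-55.0 x − 745.8 y = 128290.11
-102.0 x − 164.6 y = 40283.74
Solving the 2×2 system: x ≈ -133.2, y ≈ -162.2 km.

x ≈ -133.2 km, y ≈ -162.2 km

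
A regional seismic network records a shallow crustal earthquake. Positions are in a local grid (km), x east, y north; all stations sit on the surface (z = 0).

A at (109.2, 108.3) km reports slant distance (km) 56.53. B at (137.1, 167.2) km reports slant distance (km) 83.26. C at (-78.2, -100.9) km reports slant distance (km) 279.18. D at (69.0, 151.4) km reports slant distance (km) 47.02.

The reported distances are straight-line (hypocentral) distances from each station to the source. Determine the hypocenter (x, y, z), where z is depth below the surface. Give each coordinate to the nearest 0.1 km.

Each station gives a sphere (x−x_i)² + (y−y_i)² + z² = d_i² (stations at z=0).
Subtracting the A sphere from B and C: z² cancels, leaving linear equations in x and y:
55.8 x + 117.8 y = 19362.13
-374.8 x − 418.4 y = -82103.31
Solving: x ≈ 75.495, y ≈ 128.604 km (keep extra digits for the depth step; rounded: 75.5, 128.6).
Then from the A sphere: z² = 56.53² − (x − 109.2)² − (y − 108.3)² with x = 75.495, y = 128.604, so z ≈ 40.588 ≈ 40.6 km.

x ≈ 75.5 km, y ≈ 128.6 km, depth ≈ 40.6 km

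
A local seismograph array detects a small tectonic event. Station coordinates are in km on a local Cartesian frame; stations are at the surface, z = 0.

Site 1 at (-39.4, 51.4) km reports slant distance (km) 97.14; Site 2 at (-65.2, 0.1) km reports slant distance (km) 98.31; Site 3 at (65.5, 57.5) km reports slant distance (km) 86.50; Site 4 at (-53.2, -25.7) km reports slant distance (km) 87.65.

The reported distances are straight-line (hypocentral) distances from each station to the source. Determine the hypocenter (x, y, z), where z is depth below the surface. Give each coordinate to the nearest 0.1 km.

Each station gives a sphere (x−x_i)² + (y−y_i)² + z² = d_i² (stations at z=0).
Subtracting the Site 1 sphere from Site 2 and Site 3: z² cancels, leaving linear equations in x and y:
-51.6 x − 102.6 y = -171.95
209.8 x + 12.2 y = 5356.11
Solving: x ≈ 26.198, y ≈ -11.500 km (keep extra digits for the depth step; rounded: 26.2, -11.5).
Then from the Site 1 sphere: z² = 97.14² − (x + 39.4)² − (y − 51.4)² with x = 26.198, y = -11.500, so z ≈ 34.303 ≈ 34.3 km.
Check against Site 4 (with the unrounded solution): distance 87.65 ≈ 87.65 km. ✓

x ≈ 26.2 km, y ≈ -11.5 km, depth ≈ 34.3 km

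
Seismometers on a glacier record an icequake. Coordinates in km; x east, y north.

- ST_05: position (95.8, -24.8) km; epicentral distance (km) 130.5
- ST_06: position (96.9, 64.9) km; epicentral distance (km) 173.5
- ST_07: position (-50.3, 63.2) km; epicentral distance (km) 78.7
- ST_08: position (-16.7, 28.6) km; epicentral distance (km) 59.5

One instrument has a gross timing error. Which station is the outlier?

Solve using three stations at a time. Using ST_06, ST_07, ST_08 (subtract circle equations pairwise → linear system) gives (x, y) ≈ (-57.0, -15.3).
Distances from that point to each station vs reported:
  ST_05: calculated 153.1 vs reported 130.5 → residual 22.6 km
  ST_06: calculated 173.5 vs reported 173.5 → residual 0.0 km
  ST_07: calculated 78.7 vs reported 78.7 → residual 0.0 km
  ST_08: calculated 59.6 vs reported 59.5 → residual 0.1 km
ST_06, ST_07, ST_08 are mutually consistent (residuals ≈ 0); ST_05 is off by 22.6 km.

ST_05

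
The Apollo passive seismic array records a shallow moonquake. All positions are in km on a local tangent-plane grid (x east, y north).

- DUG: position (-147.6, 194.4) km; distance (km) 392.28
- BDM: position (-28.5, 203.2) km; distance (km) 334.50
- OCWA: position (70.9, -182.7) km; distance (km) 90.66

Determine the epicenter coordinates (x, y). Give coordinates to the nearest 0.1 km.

110.4 km east, -101.1 km north

Circle about each station: (x + 147.6)² + (y − 194.4)² = 392.28²; (x + 28.5)² + (y − 203.2)² = 334.50²; (x − 70.9)² + (y + 182.7)² = 90.66².
Subtracting pairs of circle equations eliminates x²+y² and gives linear equations (the radical axes):
238.2 x + 17.6 y = 24518.72
437.0 x − 754.2 y = 124493.34
Solving the 2×2 system: x ≈ 110.4, y ≈ -101.1 km.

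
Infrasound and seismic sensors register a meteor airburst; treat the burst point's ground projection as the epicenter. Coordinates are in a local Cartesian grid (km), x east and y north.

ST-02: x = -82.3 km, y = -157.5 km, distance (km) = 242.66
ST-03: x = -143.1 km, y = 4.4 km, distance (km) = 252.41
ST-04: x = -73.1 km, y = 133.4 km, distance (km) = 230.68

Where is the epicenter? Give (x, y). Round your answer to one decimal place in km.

Circle about each station: (x + 82.3)² + (y + 157.5)² = 242.66²; (x + 143.1)² + (y − 4.4)² = 252.41²; (x + 73.1)² + (y − 133.4)² = 230.68².
Subtracting the ST-02 equation from the ST-03 and ST-04 equations removes the quadratic terms:
-121.6 x + 323.8 y = -15909.50
18.4 x + 581.8 y = -2769.76
Solving the 2×2 system: x ≈ 109.0, y ≈ -8.2 km.
Check against ST-02 (with the unrounded x, y): √((x + 82.3)²+(y + 157.5)²) = 242.64 ≈ 242.66 km. ✓

(109.0, -8.2)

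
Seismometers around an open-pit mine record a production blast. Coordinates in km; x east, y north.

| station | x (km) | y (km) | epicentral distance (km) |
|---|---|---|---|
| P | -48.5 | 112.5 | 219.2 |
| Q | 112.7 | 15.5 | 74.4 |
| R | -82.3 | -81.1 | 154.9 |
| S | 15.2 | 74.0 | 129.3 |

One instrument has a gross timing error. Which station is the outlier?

Solve using three stations at a time. Using Q, R, S (subtract circle equations pairwise → linear system) gives (x, y) ≈ (68.1, -44.0).
Distances from that point to each station vs reported:
  P: calculated 195.1 vs reported 219.2 → residual 24.1 km
  Q: calculated 74.4 vs reported 74.4 → residual 0.0 km
  R: calculated 154.9 vs reported 154.9 → residual 0.0 km
  S: calculated 129.3 vs reported 129.3 → residual 0.0 km
Q, R, S are mutually consistent (residuals ≈ 0); P is off by 24.1 km.

P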